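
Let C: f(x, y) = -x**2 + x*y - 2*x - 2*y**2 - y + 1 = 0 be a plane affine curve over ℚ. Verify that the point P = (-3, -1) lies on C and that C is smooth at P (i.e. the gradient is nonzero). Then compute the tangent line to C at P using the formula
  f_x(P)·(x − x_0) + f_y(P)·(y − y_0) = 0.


Tangent line at P: 3*x + 9 = 0.

Step 1: f(-3, -1) = 0, so P lies on C.
Step 2: partial derivatives
  f_x(x, y) = -2*x + y - 2, f_y(x, y) = x - 4*y - 1.
  f_x(P) = 3, f_y(P) = 0 (gradient nonzero, so P is smooth).
Step 3: tangent line at P: 3·(x − -3) + 0·(y − -1) = 0.
Expanding: 3*x + 9 = 0.


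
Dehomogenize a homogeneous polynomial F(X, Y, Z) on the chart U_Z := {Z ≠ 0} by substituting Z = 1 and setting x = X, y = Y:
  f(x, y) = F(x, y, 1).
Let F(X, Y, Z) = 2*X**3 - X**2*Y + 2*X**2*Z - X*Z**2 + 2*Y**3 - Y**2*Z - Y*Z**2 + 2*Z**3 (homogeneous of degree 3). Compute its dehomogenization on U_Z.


f(x, y) = 2*x**3 - x**2*y + 2*x**2 - x + 2*y**3 - y**2 - y + 2

On U_Z we set Z = 1. Each monomial c·X^i·Y^j·Z^k in F becomes c·x^i·y^j·1^k = c·x^i·y^j.
Substituting Z = 1: F(X, Y, 1) = 2*x**3 - x**2*y + 2*x**2 - x + 2*y**3 - y**2 - y + 2.
Note: deg(f) ≤ deg(F) = 3; strict inequality happens when F is divisible by Z (lost terms).


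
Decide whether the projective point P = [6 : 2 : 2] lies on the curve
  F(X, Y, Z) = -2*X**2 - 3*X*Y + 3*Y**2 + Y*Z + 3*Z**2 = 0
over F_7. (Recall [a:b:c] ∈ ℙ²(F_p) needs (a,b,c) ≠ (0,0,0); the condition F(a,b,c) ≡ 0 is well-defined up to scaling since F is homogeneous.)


F(6,2,2) ≡ 4 (mod 7); P is NOT on the curve.

Evaluate F(6, 2, 2) term-by-term (mod 7).
  -2*X**2 ↦ -2·36·1·1 = -72
  -3*X*Y ↦ -3·6·2·1 = -36
  3*Y**2 ↦ 3·1·4·1 = 12
  Y*Z ↦ 1·1·2·2 = 4
  3*Z**2 ↦ 3·1·1·4 = 12
Sum: F(6, 2, 2) = (-72) + (-36) + (12) + (4) + (12) = -80.
Reducing mod 7: -80 ≡ 4 (mod 7).
Since F(a, b, c) ≡ 4 ≠ 0 (mod 7), P does NOT lie on the curve.


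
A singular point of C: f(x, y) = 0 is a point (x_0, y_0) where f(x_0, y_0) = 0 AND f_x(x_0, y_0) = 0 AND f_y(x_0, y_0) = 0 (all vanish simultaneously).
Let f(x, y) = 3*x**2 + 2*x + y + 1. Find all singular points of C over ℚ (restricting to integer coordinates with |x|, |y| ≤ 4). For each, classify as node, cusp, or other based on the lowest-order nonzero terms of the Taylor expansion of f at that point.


No singular points in the scanned grid; C is smooth there.

Compute partial derivatives:
  f_x = 6*x + 2.
  f_y = 1.
f_y = 1 is a nonzero constant, so f_y never vanishes: no point (x, y) can satisfy f = f_x = f_y = 0. In particular no (x, y) ∈ {−4, ..., 4}² is singular; the curve is smooth.


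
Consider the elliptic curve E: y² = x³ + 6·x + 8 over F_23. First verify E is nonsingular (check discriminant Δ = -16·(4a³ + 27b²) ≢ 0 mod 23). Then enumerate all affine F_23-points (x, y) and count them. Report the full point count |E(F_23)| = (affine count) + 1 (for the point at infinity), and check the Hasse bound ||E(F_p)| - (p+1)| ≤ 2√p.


Affine points = {(0, 10), (0, 13), (4, 2), (4, 21), (5, 5), (5, 18), (7, 5), (7, 18), (8, 4), (8, 19), (9, 3), (9, 20), (11, 5), (11, 18), (13, 11), (13, 12), (15, 0), (17, 3), (17, 20), (19, 9), (19, 14), (20, 3), (20, 20), (22, 1), (22, 22)}; affine count = 25; |E(F_23)| = 26.

Discriminant check: Δ ∝ 4a³ + 27b² = 4·6³ + 27·8² = 4·216 + 27·64 ≡ 16 (mod 23). Nonzero ⇒ E is nonsingular.
For each x ∈ F_23, compute rhs = x³ + 6·x + 8 mod 23, then count y ∈ F_23 with y² ≡ rhs.
  x = 0: rhs = 8, matching y values: 10, 13 (2 points).
  x = 1: rhs = 15, matching y values: none (0 points).
  x = 2: rhs = 5, matching y values: none (0 points).
  x = 3: rhs = 7, matching y values: none (0 points).
  x = 4: rhs = 4, matching y values: 2, 21 (2 points).
  x = 5: rhs = 2, matching y values: 5, 18 (2 points).
  x = 6: rhs = 7, matching y values: none (0 points).
  x = 7: rhs = 2, matching y values: 5, 18 (2 points).
  x = 8: rhs = 16, matching y values: 4, 19 (2 points).
  x = 9: rhs = 9, matching y values: 3, 20 (2 points).
  x = 10: rhs = 10, matching y values: none (0 points).
  x = 11: rhs = 2, matching y values: 5, 18 (2 points).
  x = 12: rhs = 14, matching y values: none (0 points).
  x = 13: rhs = 6, matching y values: 11, 12 (2 points).
  x = 14: rhs = 7, matching y values: none (0 points).
  x = 15: rhs = 0, matching y values: 0 (1 points).
  x = 16: rhs = 14, matching y values: none (0 points).
  x = 17: rhs = 9, matching y values: 3, 20 (2 points).
  x = 18: rhs = 14, matching y values: none (0 points).
  x = 19: rhs = 12, matching y values: 9, 14 (2 points).
  x = 20: rhs = 9, matching y values: 3, 20 (2 points).
  x = 21: rhs = 11, matching y values: none (0 points).
  x = 22: rhs = 1, matching y values: 1, 22 (2 points).
Total affine count: 25.
Full point count |E(F_23)| = 25 + 1 = 26.
Hasse bound: |26 − (23+1)| = |2| = 2 ≤ 2√23 ≈ 9.5917 ✓.


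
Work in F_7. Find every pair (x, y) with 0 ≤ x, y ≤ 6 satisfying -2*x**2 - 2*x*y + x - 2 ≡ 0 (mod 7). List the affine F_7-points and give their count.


Affine F_7-points: {(1, 2), (2, 5), (3, 3), (4, 5), (5, 3), (6, 6)}; count = 6.

For each of the 49 pairs (x, y) ∈ F_7², evaluate f(x, y) mod 7. Record the zeros.
  x = 0: [0↦5, 1↦5, 2↦5, 3↦5, 4↦5, 5↦5, 6↦5]  zeros at y ∈ ∅
  x = 1: [0↦4, 1↦2, 2↦0, 3↦5, 4↦3, 5↦1, 6↦6]  zeros at y ∈ {2}
  x = 2: [0↦6, 1↦2, 2↦5, 3↦1, 4↦4, 5↦0, 6↦3]  zeros at y ∈ {5}
  x = 3: [0↦4, 1↦5, 2↦6, 3↦0, 4↦1, 5↦2, 6↦3]  zeros at y ∈ {3}
  x = 4: [0↦5, 1↦4, 2↦3, 3↦2, 4↦1, 5↦0, 6↦6]  zeros at y ∈ {5}
  x = 5: [0↦2, 1↦6, 2↦3, 3↦0, 4↦4, 5↦1, 6↦5]  zeros at y ∈ {3}
  x = 6: [0↦2, 1↦4, 2↦6, 3↦1, 4↦3, 5↦5, 6↦0]  zeros at y ∈ {6}
Collecting zeros: affine points = {(1, 2), (2, 5), (3, 3), (4, 5), (5, 3), (6, 6)}.
Total count |C(F_7)_aff| = 6.


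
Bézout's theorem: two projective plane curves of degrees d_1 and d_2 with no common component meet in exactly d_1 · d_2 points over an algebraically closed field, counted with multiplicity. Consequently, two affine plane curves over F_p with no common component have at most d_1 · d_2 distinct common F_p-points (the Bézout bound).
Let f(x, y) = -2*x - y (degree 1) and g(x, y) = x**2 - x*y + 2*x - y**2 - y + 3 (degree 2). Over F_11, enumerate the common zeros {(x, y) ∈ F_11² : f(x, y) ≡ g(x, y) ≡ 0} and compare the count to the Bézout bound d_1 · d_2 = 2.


Common zeros: ∅; count = 0; Bézout bound = 2.

deg(f) = 1, deg(g) = 2, so Bézout bound = 2.
Scan x ∈ F_11. For each x, list the y ∈ F_11 with f(x, y) ≡ 0 and those with g(x, y) ≡ 0 (mod 11); the common zeros in that column are the intersection.
  x = 0: f ≡ 0 at y ∈ {0}; g ≡ 0 at y ∈ ∅; common: ∅.
  x = 1: f ≡ 0 at y ∈ {9}; g ≡ 0 at y ∈ ∅; common: ∅.
  x = 2: f ≡ 0 at y ∈ {7}; g ≡ 0 at y ∈ {0, 8}; common: ∅.
  x = 3: f ≡ 0 at y ∈ {5}; g ≡ 0 at y ∈ {9}; common: ∅.
  x = 4: f ≡ 0 at y ∈ {3}; g ≡ 0 at y ∈ {8, 9}; common: ∅.
  x = 5: f ≡ 0 at y ∈ {1}; g ≡ 0 at y ∈ {2, 3}; common: ∅.
  x = 6: f ≡ 0 at y ∈ {10}; g ≡ 0 at y ∈ {2}; common: ∅.
  x = 7: f ≡ 0 at y ∈ {8}; g ≡ 0 at y ∈ {0, 3}; common: ∅.
  x = 8: f ≡ 0 at y ∈ {6}; g ≡ 0 at y ∈ ∅; common: ∅.
  x = 9: f ≡ 0 at y ∈ {4}; g ≡ 0 at y ∈ ∅; common: ∅.
  x = 10: f ≡ 0 at y ∈ {2}; g ≡ 0 at y ∈ ∅; common: ∅.
Collecting: common zeros = ∅, so the count is 0.
Comparison with the Bézout bound: 0 ≤ 2 = deg(f)·deg(g), as expected for curves with no common component (the affine F_11-count falls short of the bound because intersections may lie at infinity, over extension fields, or carry multiplicity).


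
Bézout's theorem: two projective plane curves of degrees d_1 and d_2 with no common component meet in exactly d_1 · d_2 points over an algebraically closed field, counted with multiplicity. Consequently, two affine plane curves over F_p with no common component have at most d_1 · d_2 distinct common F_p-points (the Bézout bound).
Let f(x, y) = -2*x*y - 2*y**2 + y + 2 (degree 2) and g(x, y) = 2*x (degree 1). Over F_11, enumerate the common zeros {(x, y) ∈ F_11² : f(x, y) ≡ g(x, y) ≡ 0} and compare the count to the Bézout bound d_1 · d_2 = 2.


Common zeros: ∅; count = 0; Bézout bound = 2.

deg(f) = 2, deg(g) = 1, so Bézout bound = 2.
Scan x ∈ F_11. For each x, list the y ∈ F_11 with f(x, y) ≡ 0 and those with g(x, y) ≡ 0 (mod 11); the common zeros in that column are the intersection.
  x = 0: f ≡ 0 at y ∈ ∅; g ≡ 0 at y ∈ {0, 1, 2, 3, 4, 5, 6, 7, 8, 9, 10}; common: ∅.
  x = 1: f ≡ 0 at y ∈ ∅; g ≡ 0 at y ∈ ∅; common: ∅.
  x = 2: f ≡ 0 at y ∈ {6, 9}; g ≡ 0 at y ∈ ∅; common: ∅.
  x = 3: f ≡ 0 at y ∈ ∅; g ≡ 0 at y ∈ ∅; common: ∅.
  x = 4: f ≡ 0 at y ∈ ∅; g ≡ 0 at y ∈ ∅; common: ∅.
  x = 5: f ≡ 0 at y ∈ {4, 8}; g ≡ 0 at y ∈ ∅; common: ∅.
  x = 6: f ≡ 0 at y ∈ {1, 10}; g ≡ 0 at y ∈ ∅; common: ∅.
  x = 7: f ≡ 0 at y ∈ {3, 7}; g ≡ 0 at y ∈ ∅; common: ∅.
  x = 8: f ≡ 0 at y ∈ ∅; g ≡ 0 at y ∈ ∅; common: ∅.
  x = 9: f ≡ 0 at y ∈ ∅; g ≡ 0 at y ∈ ∅; common: ∅.
  x = 10: f ≡ 0 at y ∈ {2, 5}; g ≡ 0 at y ∈ ∅; common: ∅.
Collecting: common zeros = ∅, so the count is 0.
Comparison with the Bézout bound: 0 ≤ 2 = deg(f)·deg(g), as expected for curves with no common component (the affine F_11-count falls short of the bound because intersections may lie at infinity, over extension fields, or carry multiplicity).


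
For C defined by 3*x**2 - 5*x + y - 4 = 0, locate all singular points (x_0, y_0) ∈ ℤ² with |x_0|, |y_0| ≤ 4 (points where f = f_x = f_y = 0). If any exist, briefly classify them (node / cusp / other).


No singular points in the scanned grid; C is smooth there.

Compute partial derivatives:
  f_x = 6*x - 5.
  f_y = 1.
f_y = 1 is a nonzero constant, so f_y never vanishes: no point (x, y) can satisfy f = f_x = f_y = 0. In particular no (x, y) ∈ {−4, ..., 4}² is singular; the curve is smooth.


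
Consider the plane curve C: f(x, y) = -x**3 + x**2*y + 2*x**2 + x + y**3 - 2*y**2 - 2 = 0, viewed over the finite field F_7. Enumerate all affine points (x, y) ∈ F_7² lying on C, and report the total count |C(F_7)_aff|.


Affine F_7-points: {(0, 3), (1, 0), (1, 1), (2, 0), (2, 3), (2, 6), (3, 1), (3, 3), (3, 5), (4, 6), (6, 0), (6, 1)}; count = 12.

For each of the 49 pairs (x, y) ∈ F_7², evaluate f(x, y) mod 7. Record the zeros.
  x = 0: [0↦5, 1↦4, 2↦5, 3↦0, 4↦2, 5↦3, 6↦2]  zeros at y ∈ {3}
  x = 1: [0↦0, 1↦0, 2↦2, 3↦5, 4↦1, 5↦3, 6↦3]  zeros at y ∈ {0, 1}
  x = 2: [0↦0, 1↦3, 2↦1, 3↦0, 4↦6, 5↦4, 6↦0]  zeros at y ∈ {0, 3, 6}
  x = 3: [0↦6, 1↦0, 2↦3, 3↦0, 4↦4, 5↦0, 6↦1]  zeros at y ∈ {1, 3, 5}
  x = 4: [0↦5, 1↦6, 2↦2, 3↦6, 4↦3, 5↦6, 6↦0]  zeros at y ∈ {6}
  x = 5: [0↦5, 1↦1, 2↦6, 3↦5, 4↦4, 5↦2, 6↦5]  zeros at y ∈ ∅
  x = 6: [0↦0, 1↦0, 2↦2, 3↦5, 4↦1, 5↦3, 6↦3]  zeros at y ∈ {0, 1}
Collecting zeros: affine points = {(0, 3), (1, 0), (1, 1), (2, 0), (2, 3), (2, 6), (3, 1), (3, 3), (3, 5), (4, 6), (6, 0), (6, 1)}.
Total count |C(F_7)_aff| = 12.


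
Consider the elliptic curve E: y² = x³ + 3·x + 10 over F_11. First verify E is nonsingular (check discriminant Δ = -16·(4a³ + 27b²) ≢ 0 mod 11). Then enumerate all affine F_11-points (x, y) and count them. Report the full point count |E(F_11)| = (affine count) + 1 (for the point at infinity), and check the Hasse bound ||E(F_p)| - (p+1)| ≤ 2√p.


Affine points = {(1, 5), (1, 6), (4, 3), (4, 8), (7, 0)}; affine count = 5; |E(F_11)| = 6.

Discriminant check: Δ ∝ 4a³ + 27b² = 4·3³ + 27·10² = 4·27 + 27·100 ≡ 3 (mod 11). Nonzero ⇒ E is nonsingular.
For each x ∈ F_11, compute rhs = x³ + 3·x + 10 mod 11, then count y ∈ F_11 with y² ≡ rhs.
  x = 0: rhs = 10, matching y values: none (0 points).
  x = 1: rhs = 3, matching y values: 5, 6 (2 points).
  x = 2: rhs = 2, matching y values: none (0 points).
  x = 3: rhs = 2, matching y values: none (0 points).
  x = 4: rhs = 9, matching y values: 3, 8 (2 points).
  x = 5: rhs = 7, matching y values: none (0 points).
  x = 6: rhs = 2, matching y values: none (0 points).
  x = 7: rhs = 0, matching y values: 0 (1 points).
  x = 8: rhs = 7, matching y values: none (0 points).
  x = 9: rhs = 7, matching y values: none (0 points).
  x = 10: rhs = 6, matching y values: none (0 points).
Total affine count: 5.
Full point count |E(F_11)| = 5 + 1 = 6.
Hasse bound: |6 − (11+1)| = |-6| = 6 ≤ 2√11 ≈ 6.6332 ✓.


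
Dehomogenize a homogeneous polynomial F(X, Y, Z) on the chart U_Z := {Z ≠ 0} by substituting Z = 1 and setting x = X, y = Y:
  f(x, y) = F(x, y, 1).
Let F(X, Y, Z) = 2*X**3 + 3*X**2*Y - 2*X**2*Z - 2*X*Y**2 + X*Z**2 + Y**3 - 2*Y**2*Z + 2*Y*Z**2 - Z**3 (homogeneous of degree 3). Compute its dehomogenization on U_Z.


f(x, y) = 2*x**3 + 3*x**2*y - 2*x**2 - 2*x*y**2 + x + y**3 - 2*y**2 + 2*y - 1

On U_Z we set Z = 1. Each monomial c·X^i·Y^j·Z^k in F becomes c·x^i·y^j·1^k = c·x^i·y^j.
Substituting Z = 1: F(X, Y, 1) = 2*x**3 + 3*x**2*y - 2*x**2 - 2*x*y**2 + x + y**3 - 2*y**2 + 2*y - 1.
Note: deg(f) ≤ deg(F) = 3; strict inequality happens when F is divisible by Z (lost terms).


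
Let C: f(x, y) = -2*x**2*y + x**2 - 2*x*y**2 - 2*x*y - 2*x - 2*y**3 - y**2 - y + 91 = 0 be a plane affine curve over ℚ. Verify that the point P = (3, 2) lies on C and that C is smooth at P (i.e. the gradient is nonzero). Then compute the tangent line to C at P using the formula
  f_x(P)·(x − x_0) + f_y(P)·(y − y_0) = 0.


Tangent line at P: -32*x - 77*y + 250 = 0.

Step 1: f(3, 2) = 0, so P lies on C.
Step 2: partial derivatives
  f_x(x, y) = -4*x*y + 2*x - 2*y**2 - 2*y - 2, f_y(x, y) = -2*x**2 - 4*x*y - 2*x - 6*y**2 - 2*y - 1.
  f_x(P) = -32, f_y(P) = -77 (gradient nonzero, so P is smooth).
Step 3: tangent line at P: -32·(x − 3) + -77·(y − 2) = 0.
Expanding: -32*x - 77*y + 250 = 0.


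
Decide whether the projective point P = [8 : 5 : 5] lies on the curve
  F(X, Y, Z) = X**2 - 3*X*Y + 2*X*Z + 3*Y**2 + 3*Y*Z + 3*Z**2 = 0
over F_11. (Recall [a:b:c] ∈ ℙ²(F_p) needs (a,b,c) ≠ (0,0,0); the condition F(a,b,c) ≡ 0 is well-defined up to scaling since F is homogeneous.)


F(8,5,5) ≡ 7 (mod 11); P is NOT on the curve.

Evaluate F(8, 5, 5) term-by-term (mod 11).
  X**2 ↦ 1·64·1·1 = 64
  -3*X*Y ↦ -3·8·5·1 = -120
  2*X*Z ↦ 2·8·1·5 = 80
  3*Y**2 ↦ 3·1·25·1 = 75
  3*Y*Z ↦ 3·1·5·5 = 75
  3*Z**2 ↦ 3·1·1·25 = 75
Sum: F(8, 5, 5) = (64) + (-120) + (80) + (75) + (75) + (75) = 249.
Reducing mod 11: 249 ≡ 7 (mod 11).
Since F(a, b, c) ≡ 7 ≠ 0 (mod 11), P does NOT lie on the curve.


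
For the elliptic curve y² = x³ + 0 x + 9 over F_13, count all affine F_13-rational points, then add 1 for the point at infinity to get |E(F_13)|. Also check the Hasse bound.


Affine points = {(0, 3), (0, 10), (1, 6), (1, 7), (2, 2), (2, 11), (3, 6), (3, 7), (5, 2), (5, 11), (6, 2), (6, 11), (7, 1), (7, 12), (8, 1), (8, 12), (9, 6), (9, 7), (11, 1), (11, 12)}; affine count = 20; |E(F_13)| = 21.

Discriminant check: Δ ∝ 4a³ + 27b² = 4·0³ + 27·9² = 4·0 + 27·81 ≡ 3 (mod 13). Nonzero ⇒ E is nonsingular.
For each x ∈ F_13, compute rhs = x³ + 0·x + 9 mod 13, then count y ∈ F_13 with y² ≡ rhs.
  x = 0: rhs = 9, matching y values: 3, 10 (2 points).
  x = 1: rhs = 10, matching y values: 6, 7 (2 points).
  x = 2: rhs = 4, matching y values: 2, 11 (2 points).
  x = 3: rhs = 10, matching y values: 6, 7 (2 points).
  x = 4: rhs = 8, matching y values: none (0 points).
  x = 5: rhs = 4, matching y values: 2, 11 (2 points).
  x = 6: rhs = 4, matching y values: 2, 11 (2 points).
  x = 7: rhs = 1, matching y values: 1, 12 (2 points).
  x = 8: rhs = 1, matching y values: 1, 12 (2 points).
  x = 9: rhs = 10, matching y values: 6, 7 (2 points).
  x = 10: rhs = 8, matching y values: none (0 points).
  x = 11: rhs = 1, matching y values: 1, 12 (2 points).
  x = 12: rhs = 8, matching y values: none (0 points).
Total affine count: 20.
Full point count |E(F_13)| = 20 + 1 = 21.
Hasse bound: |21 − (13+1)| = |7| = 7 ≤ 2√13 ≈ 7.2111 ✓.


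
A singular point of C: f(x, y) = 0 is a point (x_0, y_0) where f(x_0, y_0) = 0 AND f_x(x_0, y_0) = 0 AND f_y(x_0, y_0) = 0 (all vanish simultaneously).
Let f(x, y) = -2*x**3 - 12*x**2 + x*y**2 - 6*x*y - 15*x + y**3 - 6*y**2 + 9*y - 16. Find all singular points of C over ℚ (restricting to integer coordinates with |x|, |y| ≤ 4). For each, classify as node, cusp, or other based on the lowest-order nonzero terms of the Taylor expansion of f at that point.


Singular points: {(-2, 3)}; classification: cusp.

Compute partial derivatives:
  f_x = -6*x**2 - 24*x + y**2 - 6*y - 15.
  f_y = 2*x*y - 6*x + 3*y**2 - 12*y + 9.
Scan x_0 ∈ {−4, ..., 4}. For each x_0, f_y(x_0, y) is a polynomial in y; find its integer roots y ∈ {−4, ..., 4}, then test f_x and f at those candidates.
  x = -4: f_y(-4, y) = 3*y**2 - 20*y + 33; vanishes at y ∈ {3}. (-4, 3): f_x = -24 ≠ 0.
  x = -3: f_y(-3, y) = 3*y**2 - 18*y + 27; vanishes at y ∈ {3}. (-3, 3): f_x = -6 ≠ 0.
  x = -2: f_y(-2, y) = 3*y**2 - 16*y + 21; vanishes at y ∈ {3}. (-2, 3): f_x = 0, f = 0 — SINGULAR.
  x = -1: f_y(-1, y) = 3*y**2 - 14*y + 15; vanishes at y ∈ {3}. (-1, 3): f_x = -6 ≠ 0.
  x = 0: f_y(0, y) = 3*y**2 - 12*y + 9; vanishes at y ∈ {1, 3}. (0, 1): f_x = -20 ≠ 0; (0, 3): f_x = -24 ≠ 0.
  x = 1: f_y(1, y) = 3*y**2 - 10*y + 3; vanishes at y ∈ {3}. (1, 3): f_x = -54 ≠ 0.
  x = 2: f_y(2, y) = 3*y**2 - 8*y - 3; vanishes at y ∈ {3}. (2, 3): f_x = -96 ≠ 0.
  x = 3: f_y(3, y) = 3*y**2 - 6*y - 9; vanishes at y ∈ {-1, 3}. (3, -1): f_x = -134 ≠ 0; (3, 3): f_x = -150 ≠ 0.
  x = 4: f_y(4, y) = 3*y**2 - 4*y - 15; vanishes at y ∈ {3}. (4, 3): f_x = -216 ≠ 0.
Only singular point on the grid: (-2, 3).
Classify: substitute x = -2 + u, y = 3 + v and expand: f = -2*u**3 + u*v**2 + v**3 + v**2.
No constant or linear terms (consistent with a singular point). Quadratic part: v**2. Cubic part: -2*u**3 + u*v**2 + v**3.
The quadratic part v**2 is a perfect square, so there is a single (double) tangent line v = 0, i.e. y = 3. Restricting the cubic part to that line (v = 0) leaves -2*u**3 ≠ 0, so f is not divisible by v and the branch is v² ≈ 2*u**3 to lowest order — this is a cusp.
Classification: cusp.


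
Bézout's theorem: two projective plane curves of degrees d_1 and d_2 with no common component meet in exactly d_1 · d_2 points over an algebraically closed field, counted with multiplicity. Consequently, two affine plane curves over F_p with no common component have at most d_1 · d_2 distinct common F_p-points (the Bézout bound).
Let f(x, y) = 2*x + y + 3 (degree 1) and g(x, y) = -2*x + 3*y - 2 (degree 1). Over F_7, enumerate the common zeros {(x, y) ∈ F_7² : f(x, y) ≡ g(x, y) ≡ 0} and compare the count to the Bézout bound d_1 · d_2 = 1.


Common zeros: {(3, 5)}; count = 1; Bézout bound = 1.

deg(f) = 1, deg(g) = 1, so Bézout bound = 1.
Scan x ∈ F_7. For each x, list the y ∈ F_7 with f(x, y) ≡ 0 and those with g(x, y) ≡ 0 (mod 7); the common zeros in that column are the intersection.
  x = 0: f ≡ 0 at y ∈ {4}; g ≡ 0 at y ∈ {3}; common: ∅.
  x = 1: f ≡ 0 at y ∈ {2}; g ≡ 0 at y ∈ {6}; common: ∅.
  x = 2: f ≡ 0 at y ∈ {0}; g ≡ 0 at y ∈ {2}; common: ∅.
  x = 3: f ≡ 0 at y ∈ {5}; g ≡ 0 at y ∈ {5}; common: {5}.
  x = 4: f ≡ 0 at y ∈ {3}; g ≡ 0 at y ∈ {1}; common: ∅.
  x = 5: f ≡ 0 at y ∈ {1}; g ≡ 0 at y ∈ {4}; common: ∅.
  x = 6: f ≡ 0 at y ∈ {6}; g ≡ 0 at y ∈ {0}; common: ∅.
Collecting: common zeros = {(3, 5)}, so the count is 1.
Comparison with the Bézout bound: 1 ≤ 1 = deg(f)·deg(g), as expected for curves with no common component (the bound is attained).


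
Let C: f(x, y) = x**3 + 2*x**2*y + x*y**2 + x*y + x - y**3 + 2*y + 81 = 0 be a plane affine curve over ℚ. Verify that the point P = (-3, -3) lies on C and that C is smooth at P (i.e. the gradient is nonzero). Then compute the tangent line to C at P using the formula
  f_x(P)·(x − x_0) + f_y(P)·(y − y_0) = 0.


Tangent line at P: 70*x + 8*y + 234 = 0.

Step 1: f(-3, -3) = 0, so P lies on C.
Step 2: partial derivatives
  f_x(x, y) = 3*x**2 + 4*x*y + y**2 + y + 1, f_y(x, y) = 2*x**2 + 2*x*y + x - 3*y**2 + 2.
  f_x(P) = 70, f_y(P) = 8 (gradient nonzero, so P is smooth).
Step 3: tangent line at P: 70·(x − -3) + 8·(y − -3) = 0.
Expanding: 70*x + 8*y + 234 = 0.


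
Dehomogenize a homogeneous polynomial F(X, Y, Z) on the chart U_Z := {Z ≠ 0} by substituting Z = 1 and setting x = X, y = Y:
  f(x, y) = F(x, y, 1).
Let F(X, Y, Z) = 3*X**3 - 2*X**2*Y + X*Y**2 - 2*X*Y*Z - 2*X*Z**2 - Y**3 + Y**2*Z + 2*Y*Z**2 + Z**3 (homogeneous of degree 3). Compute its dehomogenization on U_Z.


f(x, y) = 3*x**3 - 2*x**2*y + x*y**2 - 2*x*y - 2*x - y**3 + y**2 + 2*y + 1

On U_Z we set Z = 1. Each monomial c·X^i·Y^j·Z^k in F becomes c·x^i·y^j·1^k = c·x^i·y^j.
Substituting Z = 1: F(X, Y, 1) = 3*x**3 - 2*x**2*y + x*y**2 - 2*x*y - 2*x - y**3 + y**2 + 2*y + 1.
Note: deg(f) ≤ deg(F) = 3; strict inequality happens when F is divisible by Z (lost terms).


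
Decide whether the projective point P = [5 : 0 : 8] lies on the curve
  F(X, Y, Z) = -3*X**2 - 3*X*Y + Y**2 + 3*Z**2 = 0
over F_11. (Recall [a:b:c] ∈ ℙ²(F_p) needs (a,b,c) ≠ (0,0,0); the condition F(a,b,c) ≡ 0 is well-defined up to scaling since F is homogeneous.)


F(5,0,8) ≡ 7 (mod 11); P is NOT on the curve.

Evaluate F(5, 0, 8) term-by-term (mod 11).
  -3*X**2 ↦ -3·25·1·1 = -75
  -3*X*Y ↦ -3·5·0·1 = 0
  Y**2 ↦ 1·1·0·1 = 0
  3*Z**2 ↦ 3·1·1·64 = 192
Sum: F(5, 0, 8) = (-75) + (0) + (0) + (192) = 117.
Reducing mod 11: 117 ≡ 7 (mod 11).
Since F(a, b, c) ≡ 7 ≠ 0 (mod 11), P does NOT lie on the curve.


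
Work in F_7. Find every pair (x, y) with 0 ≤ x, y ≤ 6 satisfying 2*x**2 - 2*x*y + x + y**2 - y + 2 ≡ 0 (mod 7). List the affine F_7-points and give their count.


Affine F_7-points: {(0, 4)}; count = 1.

For each of the 49 pairs (x, y) ∈ F_7², evaluate f(x, y) mod 7. Record the zeros.
  x = 0: [0↦2, 1↦2, 2↦4, 3↦1, 4↦0, 5↦1, 6↦4]  zeros at y ∈ {4}
  x = 1: [0↦5, 1↦3, 2↦3, 3↦5, 4↦2, 5↦1, 6↦2]  zeros at y ∈ ∅
  x = 2: [0↦5, 1↦1, 2↦6, 3↦6, 4↦1, 5↦5, 6↦4]  zeros at y ∈ ∅
  x = 3: [0↦2, 1↦3, 2↦6, 3↦4, 4↦4, 5↦6, 6↦3]  zeros at y ∈ ∅
  x = 4: [0↦3, 1↦2, 2↦3, 3↦6, 4↦4, 5↦4, 6↦6]  zeros at y ∈ ∅
  x = 5: [0↦1, 1↦5, 2↦4, 3↦5, 4↦1, 5↦6, 6↦6]  zeros at y ∈ ∅
  x = 6: [0↦3, 1↦5, 2↦2, 3↦1, 4↦2, 5↦5, 6↦3]  zeros at y ∈ ∅
Collecting zeros: affine points = {(0, 4)}.
Total count |C(F_7)_aff| = 1.


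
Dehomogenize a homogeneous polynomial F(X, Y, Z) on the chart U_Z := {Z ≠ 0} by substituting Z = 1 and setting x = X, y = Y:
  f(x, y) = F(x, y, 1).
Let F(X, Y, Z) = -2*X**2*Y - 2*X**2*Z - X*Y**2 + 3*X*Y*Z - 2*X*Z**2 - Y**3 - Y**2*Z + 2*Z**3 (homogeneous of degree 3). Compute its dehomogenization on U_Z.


f(x, y) = -2*x**2*y - 2*x**2 - x*y**2 + 3*x*y - 2*x - y**3 - y**2 + 2

On U_Z we set Z = 1. Each monomial c·X^i·Y^j·Z^k in F becomes c·x^i·y^j·1^k = c·x^i·y^j.
Substituting Z = 1: F(X, Y, 1) = -2*x**2*y - 2*x**2 - x*y**2 + 3*x*y - 2*x - y**3 - y**2 + 2.
Note: deg(f) ≤ deg(F) = 3; strict inequality happens when F is divisible by Z (lost terms).


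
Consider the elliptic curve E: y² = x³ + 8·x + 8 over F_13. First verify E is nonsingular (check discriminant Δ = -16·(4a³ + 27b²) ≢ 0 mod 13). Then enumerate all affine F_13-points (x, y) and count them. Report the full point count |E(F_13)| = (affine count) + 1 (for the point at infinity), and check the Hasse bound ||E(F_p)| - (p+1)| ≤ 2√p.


Affine points = {(1, 2), (1, 11), (4, 0), (5, 2), (5, 11), (6, 5), (6, 8), (7, 2), (7, 11), (8, 5), (8, 8), (9, 4), (9, 9), (10, 3), (10, 10), (11, 6), (11, 7), (12, 5), (12, 8)}; affine count = 19; |E(F_13)| = 20.

Discriminant check: Δ ∝ 4a³ + 27b² = 4·8³ + 27·8² = 4·512 + 27·64 ≡ 6 (mod 13). Nonzero ⇒ E is nonsingular.
For each x ∈ F_13, compute rhs = x³ + 8·x + 8 mod 13, then count y ∈ F_13 with y² ≡ rhs.
  x = 0: rhs = 8, matching y values: none (0 points).
  x = 1: rhs = 4, matching y values: 2, 11 (2 points).
  x = 2: rhs = 6, matching y values: none (0 points).
  x = 3: rhs = 7, matching y values: none (0 points).
  x = 4: rhs = 0, matching y values: 0 (1 points).
  x = 5: rhs = 4, matching y values: 2, 11 (2 points).
  x = 6: rhs = 12, matching y values: 5, 8 (2 points).
  x = 7: rhs = 4, matching y values: 2, 11 (2 points).
  x = 8: rhs = 12, matching y values: 5, 8 (2 points).
  x = 9: rhs = 3, matching y values: 4, 9 (2 points).
  x = 10: rhs = 9, matching y values: 3, 10 (2 points).
  x = 11: rhs = 10, matching y values: 6, 7 (2 points).
  x = 12: rhs = 12, matching y values: 5, 8 (2 points).
Total affine count: 19.
Full point count |E(F_13)| = 19 + 1 = 20.
Hasse bound: |20 − (13+1)| = |6| = 6 ≤ 2√13 ≈ 7.2111 ✓.


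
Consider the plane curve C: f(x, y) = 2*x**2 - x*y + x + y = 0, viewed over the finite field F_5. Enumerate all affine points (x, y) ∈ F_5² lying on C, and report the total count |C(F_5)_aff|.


Affine F_5-points: {(0, 0), (2, 0), (3, 3), (4, 2)}; count = 4.

For each of the 25 pairs (x, y) ∈ F_5², evaluate f(x, y) mod 5. Record the zeros.
  x = 0: [0↦0, 1↦1, 2↦2, 3↦3, 4↦4]  zeros at y ∈ {0}
  x = 1: [0↦3, 1↦3, 2↦3, 3↦3, 4↦3]  zeros at y ∈ ∅
  x = 2: [0↦0, 1↦4, 2↦3, 3↦2, 4↦1]  zeros at y ∈ {0}
  x = 3: [0↦1, 1↦4, 2↦2, 3↦0, 4↦3]  zeros at y ∈ {3}
  x = 4: [0↦1, 1↦3, 2↦0, 3↦2, 4↦4]  zeros at y ∈ {2}
Collecting zeros: affine points = {(0, 0), (2, 0), (3, 3), (4, 2)}.
Total count |C(F_5)_aff| = 4.


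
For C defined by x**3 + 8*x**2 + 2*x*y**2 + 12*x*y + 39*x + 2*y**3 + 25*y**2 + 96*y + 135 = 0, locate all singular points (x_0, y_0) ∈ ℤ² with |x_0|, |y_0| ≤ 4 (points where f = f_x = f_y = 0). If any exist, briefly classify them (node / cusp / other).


Singular points: {(-3, -3)}; classification: node.

Compute partial derivatives:
  f_x = 3*x**2 + 16*x + 2*y**2 + 12*y + 39.
  f_y = 4*x*y + 12*x + 6*y**2 + 50*y + 96.
Scan x_0 ∈ {−4, ..., 4}. For each x_0, f_y(x_0, y) is a polynomial in y; find its integer roots y ∈ {−4, ..., 4}, then test f_x and f at those candidates.
  x = -4: f_y(-4, y) = 6*y**2 + 34*y + 48; vanishes at y ∈ {-3}. (-4, -3): f_x = 5 ≠ 0.
  x = -3: f_y(-3, y) = 6*y**2 + 38*y + 60; vanishes at y ∈ {-3}. (-3, -3): f_x = 0, f = 0 — SINGULAR.
  x = -2: f_y(-2, y) = 6*y**2 + 42*y + 72; vanishes at y ∈ {-4, -3}. (-2, -4): f_x = 3 ≠ 0; (-2, -3): f_x = 1 ≠ 0.
  x = -1: f_y(-1, y) = 6*y**2 + 46*y + 84; vanishes at y ∈ {-3}. (-1, -3): f_x = 8 ≠ 0.
  x = 0: f_y(0, y) = 6*y**2 + 50*y + 96; vanishes at y ∈ {-3}. (0, -3): f_x = 21 ≠ 0.
  x = 1: f_y(1, y) = 6*y**2 + 54*y + 108; vanishes at y ∈ {-3}. (1, -3): f_x = 40 ≠ 0.
  x = 2: f_y(2, y) = 6*y**2 + 58*y + 120; vanishes at y ∈ {-3}. (2, -3): f_x = 65 ≠ 0.
  x = 3: f_y(3, y) = 6*y**2 + 62*y + 132; vanishes at y ∈ {-3}. (3, -3): f_x = 96 ≠ 0.
  x = 4: f_y(4, y) = 6*y**2 + 66*y + 144; vanishes at y ∈ {-3}. (4, -3): f_x = 133 ≠ 0.
Only singular point on the grid: (-3, -3).
Classify: substitute x = -3 + u, y = -3 + v and expand: f = u**3 - u**2 + 2*u*v**2 + 2*v**3 + v**2.
No constant or linear terms (consistent with a singular point). Quadratic part: -u**2 + v**2. Cubic part: u**3 + 2*u*v**2 + 2*v**3.
The quadratic part v**2 - u**2 = (v − u)(v + u) splits into two distinct linear factors, so there are two distinct tangent lines y − -3 = ±(x − -3) — this is a node (ordinary double point).
Classification: node.


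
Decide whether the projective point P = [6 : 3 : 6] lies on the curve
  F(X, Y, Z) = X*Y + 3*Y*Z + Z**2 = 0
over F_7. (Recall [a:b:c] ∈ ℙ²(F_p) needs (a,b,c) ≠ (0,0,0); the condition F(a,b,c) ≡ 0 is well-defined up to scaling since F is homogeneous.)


F(6,3,6) ≡ 3 (mod 7); P is NOT on the curve.

Evaluate F(6, 3, 6) term-by-term (mod 7).
  X*Y ↦ 1·6·3·1 = 18
  3*Y*Z ↦ 3·1·3·6 = 54
  Z**2 ↦ 1·1·1·36 = 36
Sum: F(6, 3, 6) = (18) + (54) + (36) = 108.
Reducing mod 7: 108 ≡ 3 (mod 7).
Since F(a, b, c) ≡ 3 ≠ 0 (mod 7), P does NOT lie on the curve.


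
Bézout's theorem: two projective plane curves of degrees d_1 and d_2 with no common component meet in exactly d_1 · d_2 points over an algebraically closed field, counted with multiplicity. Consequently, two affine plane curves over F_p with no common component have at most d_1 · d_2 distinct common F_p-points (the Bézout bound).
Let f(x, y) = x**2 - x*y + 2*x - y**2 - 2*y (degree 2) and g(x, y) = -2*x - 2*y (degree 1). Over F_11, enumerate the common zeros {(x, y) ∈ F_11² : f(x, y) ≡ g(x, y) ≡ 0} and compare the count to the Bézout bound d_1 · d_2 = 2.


Common zeros: {(0, 0), (7, 4)}; count = 2; Bézout bound = 2.

deg(f) = 2, deg(g) = 1, so Bézout bound = 2.
Scan x ∈ F_11. For each x, list the y ∈ F_11 with f(x, y) ≡ 0 and those with g(x, y) ≡ 0 (mod 11); the common zeros in that column are the intersection.
  x = 0: f ≡ 0 at y ∈ {0, 9}; g ≡ 0 at y ∈ {0}; common: {0}.
  x = 1: f ≡ 0 at y ∈ ∅; g ≡ 0 at y ∈ {10}; common: ∅.
  x = 2: f ≡ 0 at y ∈ {8, 10}; g ≡ 0 at y ∈ {9}; common: ∅.
  x = 3: f ≡ 0 at y ∈ ∅; g ≡ 0 at y ∈ {8}; common: ∅.
  x = 4: f ≡ 0 at y ∈ {8}; g ≡ 0 at y ∈ {7}; common: ∅.
  x = 5: f ≡ 0 at y ∈ ∅; g ≡ 0 at y ∈ {6}; common: ∅.
  x = 6: f ≡ 0 at y ∈ {4, 10}; g ≡ 0 at y ∈ {5}; common: ∅.
  x = 7: f ≡ 0 at y ∈ {4, 9}; g ≡ 0 at y ∈ {4}; common: {4}.
  x = 8: f ≡ 0 at y ∈ ∅; g ≡ 0 at y ∈ {3}; common: ∅.
  x = 9: f ≡ 0 at y ∈ {0}; g ≡ 0 at y ∈ {2}; common: ∅.
  x = 10: f ≡ 0 at y ∈ ∅; g ≡ 0 at y ∈ {1}; common: ∅.
Collecting: common zeros = {(0, 0), (7, 4)}, so the count is 2.
Comparison with the Bézout bound: 2 ≤ 2 = deg(f)·deg(g), as expected for curves with no common component (the bound is attained).


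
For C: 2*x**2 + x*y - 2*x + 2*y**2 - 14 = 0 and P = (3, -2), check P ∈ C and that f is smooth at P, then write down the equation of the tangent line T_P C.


Tangent line at P: 8*x - 5*y - 34 = 0.

Step 1: f(3, -2) = 0, so P lies on C.
Step 2: partial derivatives
  f_x(x, y) = 4*x + y - 2, f_y(x, y) = x + 4*y.
  f_x(P) = 8, f_y(P) = -5 (gradient nonzero, so P is smooth).
Step 3: tangent line at P: 8·(x − 3) + -5·(y − -2) = 0.
Expanding: 8*x - 5*y - 34 = 0.


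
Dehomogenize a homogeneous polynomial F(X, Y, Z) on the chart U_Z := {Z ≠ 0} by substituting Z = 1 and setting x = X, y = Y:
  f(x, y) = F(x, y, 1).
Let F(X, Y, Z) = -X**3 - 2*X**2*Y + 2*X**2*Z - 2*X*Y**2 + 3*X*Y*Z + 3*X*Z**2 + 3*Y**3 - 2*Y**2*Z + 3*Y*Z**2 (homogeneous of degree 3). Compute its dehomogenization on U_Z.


f(x, y) = -x**3 - 2*x**2*y + 2*x**2 - 2*x*y**2 + 3*x*y + 3*x + 3*y**3 - 2*y**2 + 3*y

On U_Z we set Z = 1. Each monomial c·X^i·Y^j·Z^k in F becomes c·x^i·y^j·1^k = c·x^i·y^j.
Substituting Z = 1: F(X, Y, 1) = -x**3 - 2*x**2*y + 2*x**2 - 2*x*y**2 + 3*x*y + 3*x + 3*y**3 - 2*y**2 + 3*y.
Note: deg(f) ≤ deg(F) = 3; strict inequality happens when F is divisible by Z (lost terms).


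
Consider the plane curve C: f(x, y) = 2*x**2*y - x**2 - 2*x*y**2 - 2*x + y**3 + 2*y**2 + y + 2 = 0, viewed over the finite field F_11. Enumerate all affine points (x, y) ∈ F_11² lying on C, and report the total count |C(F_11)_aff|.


Affine F_11-points: {(0, 9), (1, 7), (4, 0), (4, 6), (5, 0), (5, 1), (5, 7), (6, 3), (8, 2), (9, 3), (9, 4), (9, 9), (10, 1), (10, 2), (10, 4)}; count = 15.

For each of the 121 pairs (x, y) ∈ F_11², evaluate f(x, y) mod 11. Record the zeros.
  x = 0: [0↦2, 1↦6, 2↦9, 3↦6, 4↦3, 5↦6, 6↦10, 7↦10, 8↦1, 9↦0, 10↦2]  zeros at y ∈ {9}
  x = 1: [0↦10, 1↦3, 2↦2, 3↦2, 4↦9, 5↦7, 6↦2, 7↦0, 8↦7, 9↦7, 10↦6]  zeros at y ∈ {7}
  x = 2: [0↦5, 1↦2, 2↦1, 3↦8, 4↦7, 5↦4, 6↦5, 7↦5, 8↦10, 9↦4, 10↦4]  zeros at y ∈ ∅
  x = 3: [0↦9, 1↦3, 2↦6, 3↦2, 4↦8, 5↦8, 6↦8, 7↦3, 8↦10, 9↦2, 10↦7]  zeros at y ∈ ∅
  x = 4: [0↦0, 1↦6, 2↦6, 3↦6, 4↦1, 5↦8, 6↦0, 7↦5, 8↦7, 9↦1, 10↦4]  zeros at y ∈ {0, 6}
  x = 5: [0↦0, 1↦0, 2↦1, 3↦9, 4↦8, 5↦4, 6↦3, 7↦0, 8↦1, 9↦1, 10↦6]  zeros at y ∈ {0, 1, 7}
  x = 6: [0↦9, 1↦7, 2↦2, 3↦0, 4↦7, 5↦7, 6↦6, 7↦10, 8↦3, 9↦2, 10↦2]  zeros at y ∈ {3}
  x = 7: [0↦5, 1↦5, 2↦9, 3↦1, 4↦9, 5↦6, 6↦9, 7↦2, 8↦2, 9↦4, 10↦3]  zeros at y ∈ ∅
  x = 8: [0↦10, 1↦5, 2↦0, 3↦1, 4↦3, 5↦1, 6↦1, 7↦9, 8↦9, 9↦7, 10↦9]  zeros at y ∈ {2}
  x = 9: [0↦2, 1↦7, 2↦8, 3↦0, 4↦0, 5↦3, 6↦4, 7↦9, 8↦2, 9↦0, 10↦9]  zeros at y ∈ {3, 4, 9}
  x = 10: [0↦3, 1↦0, 2↦0, 3↦9, 4↦0, 5↦1, 6↦7, 7↦2, 8↦3, 9↦5, 10↦3]  zeros at y ∈ {1, 2, 4}
Collecting zeros: affine points = {(0, 9), (1, 7), (4, 0), (4, 6), (5, 0), (5, 1), (5, 7), (6, 3), (8, 2), (9, 3), (9, 4), (9, 9), (10, 1), (10, 2), (10, 4)}.
Total count |C(F_11)_aff| = 15.


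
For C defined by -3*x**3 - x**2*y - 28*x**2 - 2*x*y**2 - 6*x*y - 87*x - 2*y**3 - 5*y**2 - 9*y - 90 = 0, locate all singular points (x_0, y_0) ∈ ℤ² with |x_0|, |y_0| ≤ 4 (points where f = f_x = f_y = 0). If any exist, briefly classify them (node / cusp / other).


Singular points: {(-3, 0)}; classification: node.

Compute partial derivatives:
  f_x = -9*x**2 - 2*x*y - 56*x - 2*y**2 - 6*y - 87.
  f_y = -x**2 - 4*x*y - 6*x - 6*y**2 - 10*y - 9.
Scan x_0 ∈ {−4, ..., 4}. For each x_0, f_y(x_0, y) is a polynomial in y; find its integer roots y ∈ {−4, ..., 4}, then test f_x and f at those candidates.
  x = -4: f_y(-4, y) = -6*y**2 + 6*y - 1; no integer root y with |y| ≤ 4.
  x = -3: f_y(-3, y) = -6*y**2 + 2*y; vanishes at y ∈ {0}. (-3, 0): f_x = 0, f = 0 — SINGULAR.
  x = -2: f_y(-2, y) = -6*y**2 - 2*y - 1; no integer root y with |y| ≤ 4.
  x = -1: f_y(-1, y) = -6*y**2 - 6*y - 4; no integer root y with |y| ≤ 4.
  x = 0: f_y(0, y) = -6*y**2 - 10*y - 9; no integer root y with |y| ≤ 4.
  x = 1: f_y(1, y) = -6*y**2 - 14*y - 16; no integer root y with |y| ≤ 4.
  x = 2: f_y(2, y) = -6*y**2 - 18*y - 25; no integer root y with |y| ≤ 4.
  x = 3: f_y(3, y) = -6*y**2 - 22*y - 36; no integer root y with |y| ≤ 4.
  x = 4: f_y(4, y) = -6*y**2 - 26*y - 49; no integer root y with |y| ≤ 4.
Only singular point on the grid: (-3, 0).
Classify: substitute x = -3 + u, y = 0 + v and expand: f = -3*u**3 - u**2*v - u**2 - 2*u*v**2 - 2*v**3 + v**2.
No constant or linear terms (consistent with a singular point). Quadratic part: -u**2 + v**2. Cubic part: -3*u**3 - u**2*v - 2*u*v**2 - 2*v**3.
The quadratic part v**2 - u**2 = (v − u)(v + u) splits into two distinct linear factors, so there are two distinct tangent lines y − 0 = ±(x − -3) — this is a node (ordinary double point).
Classification: node.


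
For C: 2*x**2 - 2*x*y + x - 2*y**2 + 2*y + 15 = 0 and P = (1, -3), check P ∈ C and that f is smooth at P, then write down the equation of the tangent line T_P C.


Tangent line at P: 11*x + 12*y + 25 = 0.

Step 1: f(1, -3) = 0, so P lies on C.
Step 2: partial derivatives
  f_x(x, y) = 4*x - 2*y + 1, f_y(x, y) = -2*x - 4*y + 2.
  f_x(P) = 11, f_y(P) = 12 (gradient nonzero, so P is smooth).
Step 3: tangent line at P: 11·(x − 1) + 12·(y − -3) = 0.
Expanding: 11*x + 12*y + 25 = 0.


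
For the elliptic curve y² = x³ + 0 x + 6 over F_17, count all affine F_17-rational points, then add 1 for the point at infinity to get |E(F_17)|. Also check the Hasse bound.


Affine points = {(3, 4), (3, 13), (4, 6), (4, 11), (6, 1), (6, 16), (7, 3), (7, 14), (8, 5), (8, 12), (9, 2), (9, 15), (12, 0), (14, 8), (14, 9), (15, 7), (15, 10)}; affine count = 17; |E(F_17)| = 18.

Discriminant check: Δ ∝ 4a³ + 27b² = 4·0³ + 27·6² = 4·0 + 27·36 ≡ 3 (mod 17). Nonzero ⇒ E is nonsingular.
For each x ∈ F_17, compute rhs = x³ + 0·x + 6 mod 17, then count y ∈ F_17 with y² ≡ rhs.
  x = 0: rhs = 6, matching y values: none (0 points).
  x = 1: rhs = 7, matching y values: none (0 points).
  x = 2: rhs = 14, matching y values: none (0 points).
  x = 3: rhs = 16, matching y values: 4, 13 (2 points).
  x = 4: rhs = 2, matching y values: 6, 11 (2 points).
  x = 5: rhs = 12, matching y values: none (0 points).
  x = 6: rhs = 1, matching y values: 1, 16 (2 points).
  x = 7: rhs = 9, matching y values: 3, 14 (2 points).
  x = 8: rhs = 8, matching y values: 5, 12 (2 points).
  x = 9: rhs = 4, matching y values: 2, 15 (2 points).
  x = 10: rhs = 3, matching y values: none (0 points).
  x = 11: rhs = 11, matching y values: none (0 points).
  x = 12: rhs = 0, matching y values: 0 (1 points).
  x = 13: rhs = 10, matching y values: none (0 points).
  x = 14: rhs = 13, matching y values: 8, 9 (2 points).
  x = 15: rhs = 15, matching y values: 7, 10 (2 points).
  x = 16: rhs = 5, matching y values: none (0 points).
Total affine count: 17.
Full point count |E(F_17)| = 17 + 1 = 18.
Hasse bound: |18 − (17+1)| = |0| = 0 ≤ 2√17 ≈ 8.2462 ✓.


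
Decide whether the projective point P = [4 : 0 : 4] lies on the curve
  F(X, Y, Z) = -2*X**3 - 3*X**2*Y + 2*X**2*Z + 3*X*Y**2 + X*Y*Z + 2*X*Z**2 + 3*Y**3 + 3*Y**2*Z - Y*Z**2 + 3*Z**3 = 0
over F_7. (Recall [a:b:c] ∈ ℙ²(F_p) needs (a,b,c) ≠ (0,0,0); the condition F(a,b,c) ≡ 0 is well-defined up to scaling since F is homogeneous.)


F(4,0,4) ≡ 5 (mod 7); P is NOT on the curve.

Evaluate F(4, 0, 4) term-by-term (mod 7).
  -2*X**3 ↦ -2·64·1·1 = -128
  -3*X**2*Y ↦ -3·16·0·1 = 0
  2*X**2*Z ↦ 2·16·1·4 = 128
  3*X*Y**2 ↦ 3·4·0·1 = 0
  X*Y*Z ↦ 1·4·0·4 = 0
  2*X*Z**2 ↦ 2·4·1·16 = 128
  3*Y**3 ↦ 3·1·0·1 = 0
  3*Y**2*Z ↦ 3·1·0·4 = 0
  -Y*Z**2 ↦ -1·1·0·16 = 0
  3*Z**3 ↦ 3·1·1·64 = 192
Sum: F(4, 0, 4) = (-128) + (0) + (128) + (0) + (0) + (128) + (0) + (0) + (0) + (192) = 320.
Reducing mod 7: 320 ≡ 5 (mod 7).
Since F(a, b, c) ≡ 5 ≠ 0 (mod 7), P does NOT lie on the curve.


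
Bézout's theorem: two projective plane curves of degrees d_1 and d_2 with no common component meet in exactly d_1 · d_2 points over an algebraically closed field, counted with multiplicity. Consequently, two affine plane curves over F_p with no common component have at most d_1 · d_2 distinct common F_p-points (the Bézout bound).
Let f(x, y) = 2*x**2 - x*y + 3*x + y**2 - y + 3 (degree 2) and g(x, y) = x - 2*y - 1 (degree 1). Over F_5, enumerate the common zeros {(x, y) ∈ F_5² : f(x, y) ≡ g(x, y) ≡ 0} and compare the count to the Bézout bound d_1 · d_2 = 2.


Common zeros: {(0, 2)}; count = 1; Bézout bound = 2.

deg(f) = 2, deg(g) = 1, so Bézout bound = 2.
Scan x ∈ F_5. For each x, list the y ∈ F_5 with f(x, y) ≡ 0 and those with g(x, y) ≡ 0 (mod 5); the common zeros in that column are the intersection.
  x = 0: f ≡ 0 at y ∈ {2, 4}; g ≡ 0 at y ∈ {2}; common: {2}.
  x = 1: f ≡ 0 at y ∈ ∅; g ≡ 0 at y ∈ {0}; common: ∅.
  x = 2: f ≡ 0 at y ∈ {1, 2}; g ≡ 0 at y ∈ {3}; common: ∅.
  x = 3: f ≡ 0 at y ∈ {0, 4}; g ≡ 0 at y ∈ {1}; common: ∅.
  x = 4: f ≡ 0 at y ∈ ∅; g ≡ 0 at y ∈ {4}; common: ∅.
Collecting: common zeros = {(0, 2)}, so the count is 1.
Comparison with the Bézout bound: 1 ≤ 2 = deg(f)·deg(g), as expected for curves with no common component (the affine F_5-count falls short of the bound because intersections may lie at infinity, over extension fields, or carry multiplicity).


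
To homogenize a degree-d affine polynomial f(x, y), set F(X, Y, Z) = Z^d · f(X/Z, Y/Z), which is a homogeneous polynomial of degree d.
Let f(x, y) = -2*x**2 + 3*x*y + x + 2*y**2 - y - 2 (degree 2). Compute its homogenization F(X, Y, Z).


F(X, Y, Z) = -2*X**2 + 3*X*Y + X*Z + 2*Y**2 - Y*Z - 2*Z**2

deg(f) = 2.
Substitute x = X/Z, y = Y/Z into f, then multiply by Z^2.
  monomial -2·x^2·y^0 ↦ -2·X^2·Y^0·Z^0.
  monomial 3·x^1·y^1 ↦ 3·X^1·Y^1·Z^0.
  monomial 1·x^1·y^0 ↦ 1·X^1·Y^0·Z^1.
  monomial 2·x^0·y^2 ↦ 2·X^0·Y^2·Z^0.
  monomial -1·x^0·y^1 ↦ -1·X^0·Y^1·Z^1.
  monomial -2·x^0·y^0 ↦ -2·X^0·Y^0·Z^2.
Collecting: F(X, Y, Z) = -2*X**2 + 3*X*Y + X*Z + 2*Y**2 - Y*Z - 2*Z**2.
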